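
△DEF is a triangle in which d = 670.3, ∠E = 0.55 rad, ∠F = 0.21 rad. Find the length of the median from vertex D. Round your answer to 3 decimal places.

m_D ≈ 193.803

The third angle is ∠D = π − ∠E − ∠F = 2.382 rad.
Law of sines: e = d·sin E/sin D ≈ 508.56.
Law of sines: f = d·sin F/sin D ≈ 202.83.
Median from D: ½√(2·e² + 2·f² − d²) ≈ 193.8.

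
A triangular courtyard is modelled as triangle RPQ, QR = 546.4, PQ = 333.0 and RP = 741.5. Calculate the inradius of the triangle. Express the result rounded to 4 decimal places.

103.5645

Semiperimeter s = (333 + 546.4 + 741.5)/2 = 810.45.
Heron's formula: area = √(810.45·477.45·264.05·68.95) ≈ 83934.
Inradius = area/s = 83934/810.45 ≈ 103.56.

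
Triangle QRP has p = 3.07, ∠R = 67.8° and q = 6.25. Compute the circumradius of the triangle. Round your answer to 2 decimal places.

3.15

By the law of cosines, r² = p² + q² − 2·p·q·cos R = 33.988, so r ≈ 5.8299.
Area = ½·p·q·sin R ≈ 8.8826.
Circumradius = r/(2 sin R) ≈ 3.1483.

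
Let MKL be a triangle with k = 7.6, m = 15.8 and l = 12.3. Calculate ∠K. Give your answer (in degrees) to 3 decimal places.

By the law of cosines, cos K = (l² + m² − k²) / (2·l·m) ≈ 0.88291, so ∠K ≈ 28.00°.

∠K ≈ 28.004°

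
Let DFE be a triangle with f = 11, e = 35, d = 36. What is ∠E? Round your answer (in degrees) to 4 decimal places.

75.9703

By the law of cosines, cos E = (d² + f² − e²) / (2·d·f) ≈ 0.24242, so ∠E ≈ 75.97°.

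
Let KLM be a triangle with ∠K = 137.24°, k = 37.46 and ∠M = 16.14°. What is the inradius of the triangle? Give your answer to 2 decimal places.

The third angle is ∠L = 180° − ∠M − ∠K = 26.62°.
Law of sines: l = k·sin L/sin K ≈ 24.722.
Law of sines: m = k·sin M/sin K ≈ 15.338.
Area = ½·k·l·sin M ≈ 128.72.
Semiperimeter s = (37.46+24.722+15.338)/2 = 38.76.
Inradius = area/s = 128.72/38.76 ≈ 3.321.

3.32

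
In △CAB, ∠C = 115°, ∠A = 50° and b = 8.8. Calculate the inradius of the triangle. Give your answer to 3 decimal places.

r ≈ 3.164

The third angle is ∠B = 180° − ∠C − ∠A = 15.00°.
Law of sines: c = b·sin C/sin B ≈ 30.815.
Law of sines: a = b·sin A/sin B ≈ 26.046.
Area = ½·b·c·sin A ≈ 103.86.
Semiperimeter s = (30.815+26.046+8.8)/2 = 32.83.
Inradius = area/s = 103.86/32.83 ≈ 3.1637.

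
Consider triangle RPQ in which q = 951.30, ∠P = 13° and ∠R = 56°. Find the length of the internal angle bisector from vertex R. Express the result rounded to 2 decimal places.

t_R ≈ 326.18

The third angle is ∠Q = 180° − ∠R − ∠P = 111.00°.
Law of sines: r = q·sin R/sin Q ≈ 844.77.
Law of sines: p = q·sin P/sin Q ≈ 229.22.
The bisector from R has length 2·p·q·cos(∠R/2)/(p+q) ≈ 326.18.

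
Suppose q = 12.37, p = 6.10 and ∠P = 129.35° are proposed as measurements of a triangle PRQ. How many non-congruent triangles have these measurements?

q·sin P = 12.37·sin(129.35°) ≈ 9.566.
Since ∠P is not acute, a triangle exists only if p > q; here p ≤ q, so there is no triangle.

0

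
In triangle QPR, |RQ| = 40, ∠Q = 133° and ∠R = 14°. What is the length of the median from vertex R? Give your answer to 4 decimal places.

The third angle is ∠P = 180° − ∠R − ∠Q = 33.00°.
Law of sines: |PR| = |RQ|·sin Q/sin P ≈ 53.713.
Law of sines: |QP| = |RQ|·sin R/sin P ≈ 17.768.
Median from R: ½√(2·|PR|² + 2·|RQ|² − |QP|²) ≈ 46.515.

m_R ≈ 46.5147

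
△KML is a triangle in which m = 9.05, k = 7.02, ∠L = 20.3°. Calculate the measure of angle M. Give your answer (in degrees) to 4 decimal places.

∠M ≈ 115.0569°

By the law of cosines, l² = k² + m² − 2·k·m·cos L = 12.013, so l ≈ 3.466.
Law of cosines again: cos M = (l² + k² − m²)/(2·l·k) ≈ -0.42352, so ∠M ≈ 115.06°.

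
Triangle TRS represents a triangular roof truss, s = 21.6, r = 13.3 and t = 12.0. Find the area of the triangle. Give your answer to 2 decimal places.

Semiperimeter p = (12 + 13.3 + 21.6)/2 = 23.45.
Heron's formula: area = √(23.45·11.45·10.15·1.85) ≈ 71.006.

area ≈ 71.01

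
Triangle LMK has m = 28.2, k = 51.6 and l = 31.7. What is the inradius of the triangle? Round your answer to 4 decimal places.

r ≈ 7.0230

Semiperimeter s = (31.7 + 28.2 + 51.6)/2 = 55.75.
Heron's formula: area = √(55.75·24.05·27.55·4.15) ≈ 391.53.
Inradius = area/s = 391.53/55.75 ≈ 7.023.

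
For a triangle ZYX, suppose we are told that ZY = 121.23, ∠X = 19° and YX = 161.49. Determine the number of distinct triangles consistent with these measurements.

YX·sin X = 161.49·sin(19°) ≈ 52.58.
Since YX sin X < ZY < YX (52.58 < 121.23 < 161.49), two triangles exist.

2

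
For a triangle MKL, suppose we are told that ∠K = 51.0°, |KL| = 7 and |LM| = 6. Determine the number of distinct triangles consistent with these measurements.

|KL|·sin K = 7·sin(51.0°) ≈ 5.44.
Since |KL| sin K < |LM| < |KL| (5.44 < 6 < 7), two triangles exist.

2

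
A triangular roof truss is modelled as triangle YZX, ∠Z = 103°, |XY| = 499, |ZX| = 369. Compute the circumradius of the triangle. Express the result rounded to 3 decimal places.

Law of sines: sin Y = |ZX|·sin Z/|XY| ≈ 0.72053.
Since |XY| ≥ |ZX|, only the acute value applies: ∠Y ≈ 46.10°.
Then ∠X = 180° − ∠Z − ∠Y ≈ 30.90°.
Law of sines gives |YZ| = |XY|·sin X/sin Z ≈ 263.01.
Circumradius = |XY|/(2 sin Z) ≈ 256.06.

R ≈ 256.063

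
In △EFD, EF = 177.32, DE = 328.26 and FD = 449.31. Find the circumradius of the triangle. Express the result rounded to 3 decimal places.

By the law of cosines, cos E = (DE² + EF² − FD²) / (2·DE·EF) ≈ -0.53844, so ∠E ≈ 2.1394 rad.
Circumradius = FD/(2 sin E) ≈ 266.6.

R ≈ 266.602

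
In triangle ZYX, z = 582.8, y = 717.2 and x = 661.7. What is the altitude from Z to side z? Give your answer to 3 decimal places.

Semiperimeter s = (582.8 + 717.2 + 661.7)/2 = 980.85.
Heron's formula: area = √(980.85·398.05·263.65·319.15) ≈ 1.8125e+05.
The altitude from Z has length 2·area/z ≈ 622.

622.002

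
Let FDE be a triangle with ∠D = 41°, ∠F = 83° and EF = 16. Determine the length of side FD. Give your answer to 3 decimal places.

20.219

The third angle is ∠E = 180° − ∠F − ∠D = 56.00°.
Law of sines: FD = EF·sin E/sin D ≈ 20.219.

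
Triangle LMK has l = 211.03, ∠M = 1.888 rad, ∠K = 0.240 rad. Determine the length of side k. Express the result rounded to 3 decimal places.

The third angle is ∠L = π − ∠M − ∠K = 1.014 rad.
Law of sines: k = l·sin K/sin L ≈ 59.102.

59.102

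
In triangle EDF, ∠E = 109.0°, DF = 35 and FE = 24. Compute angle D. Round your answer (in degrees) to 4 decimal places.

∠D ≈ 40.4177°

Law of sines: sin D = FE·sin E/DF ≈ 0.64836.
Since DF ≥ FE, only the acute value applies: ∠D ≈ 40.42°.
Then ∠F = 180° − ∠E − ∠D ≈ 30.58°.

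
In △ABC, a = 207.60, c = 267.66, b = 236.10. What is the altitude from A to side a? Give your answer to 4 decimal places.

Semiperimeter s = (207.6 + 236.1 + 267.66)/2 = 355.68.
Heron's formula: area = √(355.68·148.08·119.58·88.02) ≈ 23545.
The altitude from A has length 2·area/a ≈ 226.83.

226.8300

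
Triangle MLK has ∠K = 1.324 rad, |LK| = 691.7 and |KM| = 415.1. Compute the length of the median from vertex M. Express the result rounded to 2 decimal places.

By the law of cosines, |ML|² = |LK|² + |KM|² − 2·|LK|·|KM|·cos K = 5.1047e+05, so |ML| ≈ 714.47.
Median from M: ½√(2·|KM|² + 2·|ML|² − |LK|²) ≈ 470.93.

m_M ≈ 470.93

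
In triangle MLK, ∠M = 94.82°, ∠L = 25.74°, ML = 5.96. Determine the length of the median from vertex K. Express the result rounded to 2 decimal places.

m_K ≈ 4.41

The third angle is ∠K = 180° − ∠M − ∠L = 59.44°.
Law of sines: LK = ML·sin M/sin K ≈ 6.8969.
Law of sines: KM = ML·sin L/sin K ≈ 3.0059.
Median from K: ½√(2·LK² + 2·KM² − ML²) ≈ 4.4069.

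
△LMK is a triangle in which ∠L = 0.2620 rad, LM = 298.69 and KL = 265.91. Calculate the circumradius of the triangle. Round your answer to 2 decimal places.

By the law of cosines, MK² = KL² + LM² − 2·KL·LM·cos L = 6495.4, so MK ≈ 80.594.
Area = ½·KL·LM·sin L ≈ 10286.
Circumradius = MK/(2 sin L) ≈ 155.58.

R ≈ 155.58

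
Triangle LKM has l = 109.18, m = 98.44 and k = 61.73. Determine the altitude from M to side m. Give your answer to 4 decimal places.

h_M ≈ 61.2056

Semiperimeter s = (109.18 + 61.73 + 98.44)/2 = 134.68.
Heron's formula: area = √(134.68·25.495·72.945·36.235) ≈ 3012.5.
The altitude from M has length 2·area/m ≈ 61.206.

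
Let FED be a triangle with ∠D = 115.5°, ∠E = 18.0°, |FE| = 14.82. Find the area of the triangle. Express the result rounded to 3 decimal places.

area ≈ 27.272

The third angle is ∠F = 180° − ∠E − ∠D = 46.50°.
Law of sines: |ED| = |FE|·sin F/sin D ≈ 11.91.
Law of sines: |DF| = |FE|·sin E/sin D ≈ 5.0739.
Area = ½·|FE|·|ED|·sin E ≈ 27.272.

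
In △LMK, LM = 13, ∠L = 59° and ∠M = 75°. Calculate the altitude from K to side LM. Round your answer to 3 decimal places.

The third angle is ∠K = 180° − ∠L − ∠M = 46.00°.
Law of sines: MK = LM·sin L/sin K ≈ 15.491.
Law of sines: KL = LM·sin M/sin K ≈ 17.456.
Area = ½·LM·MK·sin M ≈ 97.259.
The altitude from K has length 2·area/LM ≈ 14.963.

h_K ≈ 14.963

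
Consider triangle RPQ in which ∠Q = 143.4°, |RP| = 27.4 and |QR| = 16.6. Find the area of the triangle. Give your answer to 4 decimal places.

Law of sines: sin P = |QR|·sin Q/|RP| ≈ 0.36122.
Since |RP| ≥ |QR|, only the acute value applies: ∠P ≈ 21.17°.
Then ∠R = 180° − ∠Q − ∠P ≈ 15.43°.
Law of sines gives |PQ| = |RP|·sin R/sin Q ≈ 12.223.
Area = ½·|RP|·|QR|·sin R ≈ 60.489.

60.4887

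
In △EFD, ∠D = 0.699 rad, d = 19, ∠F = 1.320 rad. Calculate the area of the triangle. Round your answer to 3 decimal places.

area ≈ 244.901

The third angle is ∠E = π − ∠F − ∠D = 1.123 rad.
Law of sines: e = d·sin E/sin D ≈ 26.612.
Law of sines: f = d·sin F/sin D ≈ 28.604.
Area = ½·d·e·sin F ≈ 244.9.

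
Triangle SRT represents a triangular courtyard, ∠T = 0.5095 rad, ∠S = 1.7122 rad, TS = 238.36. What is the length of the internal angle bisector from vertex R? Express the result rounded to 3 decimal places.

175.460

The third angle is ∠R = π − ∠T − ∠S = 0.9199 rad.
Law of sines: RT = TS·sin S/sin R ≈ 296.63.
Law of sines: SR = TS·sin T/sin R ≈ 146.14.
The bisector from R has length 2·SR·RT·cos(∠R/2)/(SR+RT) ≈ 175.46.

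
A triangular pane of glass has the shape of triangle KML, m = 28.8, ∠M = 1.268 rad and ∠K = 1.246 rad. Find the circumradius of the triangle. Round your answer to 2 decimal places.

15.09

The third angle is ∠L = π − ∠K − ∠M = 0.628 rad.
Law of sines: k = m·sin K/sin M ≈ 28.595.
Law of sines: l = m·sin L/sin M ≈ 17.717.
Circumradius = m/(2 sin M) ≈ 15.086.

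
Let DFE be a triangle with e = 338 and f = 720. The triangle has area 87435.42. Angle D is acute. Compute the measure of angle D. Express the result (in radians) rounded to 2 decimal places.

∠D ≈ 0.80 rad

From area = ½·f·e·sin D, we get sin D = 2·area/(f·e) ≈ 0.71857.
Taking the acute solution, ∠D ≈ 0.8017 rad.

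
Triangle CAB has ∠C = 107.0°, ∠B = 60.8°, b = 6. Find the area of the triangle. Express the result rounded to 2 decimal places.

The third angle is ∠A = 180° − ∠B − ∠C = 12.20°.
Law of sines: c = b·sin C/sin B ≈ 6.5731.
Law of sines: a = b·sin A/sin B ≈ 1.4525.
Area = ½·b·c·sin A ≈ 4.1672.

area ≈ 4.17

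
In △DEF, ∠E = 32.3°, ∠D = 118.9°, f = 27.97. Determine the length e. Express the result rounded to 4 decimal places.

31.0238

The third angle is ∠F = 180° − ∠D − ∠E = 28.80°.
Law of sines: e = f·sin E/sin F ≈ 31.024.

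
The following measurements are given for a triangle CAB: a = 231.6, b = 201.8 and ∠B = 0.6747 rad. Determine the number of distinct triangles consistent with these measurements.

2

a·sin B = 231.6·sin(0.6747 rad) ≈ 144.7.
Since a sin B < b < a (144.7 < 201.8 < 231.6), two triangles exist.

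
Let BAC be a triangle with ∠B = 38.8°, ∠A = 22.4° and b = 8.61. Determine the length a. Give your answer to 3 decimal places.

5.236

The third angle is ∠C = 180° − ∠B − ∠A = 118.80°.
Law of sines: a = b·sin A/sin B ≈ 5.2362.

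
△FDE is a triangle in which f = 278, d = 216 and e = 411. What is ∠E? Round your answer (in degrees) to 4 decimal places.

∠E ≈ 111.9960°

By the law of cosines, cos E = (f² + d² − e²) / (2·f·d) ≈ -0.37454, so ∠E ≈ 112.00°.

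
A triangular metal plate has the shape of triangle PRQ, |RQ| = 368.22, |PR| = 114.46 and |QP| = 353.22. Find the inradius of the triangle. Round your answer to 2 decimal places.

Semiperimeter s = (368.22 + 353.22 + 114.46)/2 = 417.95.
Heron's formula: area = √(417.95·49.73·64.73·303.49) ≈ 20207.
Inradius = area/s = 20207/417.95 ≈ 48.347.

48.35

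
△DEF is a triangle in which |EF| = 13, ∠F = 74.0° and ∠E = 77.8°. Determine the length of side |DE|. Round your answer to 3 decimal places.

26.445

The third angle is ∠D = 180° − ∠E − ∠F = 28.20°.
Law of sines: |DE| = |EF|·sin F/sin D ≈ 26.445.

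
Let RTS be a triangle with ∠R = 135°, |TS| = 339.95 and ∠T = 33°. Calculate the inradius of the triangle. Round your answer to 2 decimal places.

The third angle is ∠S = 180° − ∠R − ∠T = 12.00°.
Law of sines: |SR| = |TS|·sin T/sin R ≈ 261.84.
Law of sines: |RT| = |TS|·sin S/sin R ≈ 99.956.
Area = ½·|TS|·|SR|·sin S ≈ 9253.4.
Semiperimeter s = (339.95+261.84+99.956)/2 = 350.87.
Inradius = area/s = 9253.4/350.87 ≈ 26.373.

26.37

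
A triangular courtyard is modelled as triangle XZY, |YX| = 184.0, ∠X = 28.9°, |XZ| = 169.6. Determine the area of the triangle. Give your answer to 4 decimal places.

Area = ½·|YX|·|XZ|·sin X ≈ 7540.8.

area ≈ 7540.7517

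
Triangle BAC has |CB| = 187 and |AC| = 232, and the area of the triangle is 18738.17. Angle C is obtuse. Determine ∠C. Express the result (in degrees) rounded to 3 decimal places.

From area = ½·|AC|·|CB|·sin C, we get sin C = 2·area/(|AC|·|CB|) ≈ 0.86383.
Taking the obtuse solution, ∠C ≈ 120.25°.

120.251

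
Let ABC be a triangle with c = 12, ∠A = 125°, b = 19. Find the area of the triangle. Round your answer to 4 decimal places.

Area = ½·b·c·sin A ≈ 93.383.

area ≈ 93.3833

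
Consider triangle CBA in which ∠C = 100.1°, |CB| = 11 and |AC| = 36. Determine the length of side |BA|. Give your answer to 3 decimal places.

By the law of cosines, |BA|² = |AC|² + |CB|² − 2·|AC|·|CB|·cos C = 1555.9, so |BA| ≈ 39.445.

39.445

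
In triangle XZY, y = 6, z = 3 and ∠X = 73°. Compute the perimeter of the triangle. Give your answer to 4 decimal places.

By the law of cosines, x² = z² + y² − 2·z·y·cos X = 34.475, so x ≈ 5.8715.
Semiperimeter s = (5.8715+3+6)/2 = 7.4358.
Perimeter = 5.8715 + 3 + 6 = 14.872.

perimeter ≈ 14.8715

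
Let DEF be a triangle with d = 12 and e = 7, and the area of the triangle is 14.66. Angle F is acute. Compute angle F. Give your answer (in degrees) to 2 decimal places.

From area = ½·d·e·sin F, we get sin F = 2·area/(d·e) ≈ 0.34905.
Taking the acute solution, ∠F ≈ 20.43°.

∠F ≈ 20.43°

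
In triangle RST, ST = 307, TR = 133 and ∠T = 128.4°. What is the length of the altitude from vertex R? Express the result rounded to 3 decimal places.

h_R ≈ 104.231

By the law of cosines, RS² = ST² + TR² − 2·ST·TR·cos T = 1.6266e+05, so RS ≈ 403.31.
Area = ½·ST·TR·sin T ≈ 15999.
The altitude from R has length 2·area/ST ≈ 104.23.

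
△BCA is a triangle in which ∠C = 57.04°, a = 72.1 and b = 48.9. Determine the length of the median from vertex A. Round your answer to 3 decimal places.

By the law of cosines, c² = a² + b² − 2·a·b·cos C = 3753.3, so c ≈ 61.264.
Median from A: ½√(2·b² + 2·c² − a²) ≈ 42.103.

m_A ≈ 42.103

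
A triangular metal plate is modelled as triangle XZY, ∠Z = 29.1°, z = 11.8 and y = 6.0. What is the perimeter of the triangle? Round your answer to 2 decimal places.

Law of sines: sin Y = y·sin Z/z ≈ 0.24729.
Since z ≥ y, only the acute value applies: ∠Y ≈ 14.32°.
Then ∠X = 180° − ∠Z − ∠Y ≈ 136.58°.
Law of sines gives x = z·sin X/sin Z ≈ 16.676.
Semiperimeter s = (16.676+11.8+6)/2 = 17.238.
Perimeter = 16.676 + 11.8 + 6 = 34.476.

34.48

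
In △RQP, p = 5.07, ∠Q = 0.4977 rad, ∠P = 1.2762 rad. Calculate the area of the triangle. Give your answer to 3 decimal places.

The third angle is ∠R = π − ∠Q − ∠P = 1.3677 rad.
Law of sines: r = p·sin R/sin P ≈ 5.1893.
Law of sines: q = p·sin Q/sin P ≈ 2.5294.
Area = ½·p·r·sin Q ≈ 6.2803.

area ≈ 6.280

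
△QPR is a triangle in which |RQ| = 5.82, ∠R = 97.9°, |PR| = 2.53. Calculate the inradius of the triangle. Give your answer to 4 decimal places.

By the law of cosines, |QP|² = |PR|² + |RQ|² − 2·|PR|·|RQ|·cos R = 44.321, so |QP| ≈ 6.6574.
Area = ½·|PR|·|RQ|·sin R ≈ 7.2924.
Semiperimeter s = (2.53+5.82+6.6574)/2 = 7.5037.
Inradius = area/s = 7.2924/7.5037 ≈ 0.97184.

r ≈ 0.9718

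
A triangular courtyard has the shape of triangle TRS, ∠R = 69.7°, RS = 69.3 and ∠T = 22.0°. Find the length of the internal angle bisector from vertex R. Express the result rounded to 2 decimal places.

The third angle is ∠S = 180° − ∠T − ∠R = 88.30°.
Law of sines: ST = RS·sin R/sin T ≈ 173.5.
Law of sines: TR = RS·sin S/sin T ≈ 184.91.
The bisector from R has length 2·TR·RS·cos(∠R/2)/(TR+RS) ≈ 82.735.

t_R ≈ 82.74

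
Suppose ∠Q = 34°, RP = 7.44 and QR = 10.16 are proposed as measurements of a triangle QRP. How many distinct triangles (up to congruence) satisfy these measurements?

2

QR·sin Q = 10.16·sin(34°) ≈ 5.681.
Since QR sin Q < RP < QR (5.681 < 7.44 < 10.16), two triangles exist.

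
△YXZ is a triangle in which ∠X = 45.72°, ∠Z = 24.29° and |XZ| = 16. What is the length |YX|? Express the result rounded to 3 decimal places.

The third angle is ∠Y = 180° − ∠X − ∠Z = 109.99°.
Law of sines: |YX| = |XZ|·sin Z/sin Y ≈ 7.0036.

7.004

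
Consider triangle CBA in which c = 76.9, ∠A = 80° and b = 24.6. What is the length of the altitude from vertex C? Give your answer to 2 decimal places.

By the law of cosines, a² = c² + b² − 2·c·b·cos A = 5861.8, so a ≈ 76.562.
Area = ½·c·b·sin A ≈ 931.5.
The altitude from C has length 2·area/c ≈ 24.226.

24.23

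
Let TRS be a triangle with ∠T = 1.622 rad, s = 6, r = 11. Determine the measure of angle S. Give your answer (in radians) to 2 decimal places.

∠S ≈ 0.49 rad

By the law of cosines, t² = r² + s² − 2·r·s·cos T = 163.76, so t ≈ 12.797.
Law of cosines again: cos S = (t² + r² − s²)/(2·t·r) ≈ 0.88359, so ∠S ≈ 0.487 rad.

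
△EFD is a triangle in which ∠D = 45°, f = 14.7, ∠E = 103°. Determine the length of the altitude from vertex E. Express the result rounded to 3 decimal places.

h_E ≈ 10.394

The third angle is ∠F = 180° − ∠D − ∠E = 32.00°.
Law of sines: e = f·sin E/sin F ≈ 27.029.
Law of sines: d = f·sin D/sin F ≈ 19.615.
Area = ½·f·e·sin D ≈ 140.48.
The altitude from E has length 2·area/e ≈ 10.394.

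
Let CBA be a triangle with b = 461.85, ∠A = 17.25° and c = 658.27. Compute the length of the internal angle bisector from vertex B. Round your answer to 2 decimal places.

t_B ≈ 354.91

By the law of cosines, a² = c² + b² − 2·c·b·cos A = 65931, so a ≈ 256.77.
Law of cosines again: cos B = (a² + c² − b²)/(2·a·c) ≈ 0.84587, so ∠B ≈ 32.23°.
The bisector from B has length 2·a·c·cos(∠B/2)/(a+c) ≈ 354.91.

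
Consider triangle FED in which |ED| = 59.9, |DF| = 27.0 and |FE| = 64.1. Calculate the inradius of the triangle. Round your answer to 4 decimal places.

r ≈ 10.6884

Semiperimeter s = (59.9 + 27 + 64.1)/2 = 75.5.
Heron's formula: area = √(75.5·15.6·48.5·11.4) ≈ 806.97.
Inradius = area/s = 806.97/75.5 ≈ 10.688.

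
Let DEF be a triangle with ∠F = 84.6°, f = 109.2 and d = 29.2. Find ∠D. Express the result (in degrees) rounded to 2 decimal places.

Law of sines: sin D = d·sin F/f ≈ 0.26621.
Since f ≥ d, only the acute value applies: ∠D ≈ 15.44°.
Then ∠E = 180° − ∠F − ∠D ≈ 79.96°.

∠D ≈ 15.44°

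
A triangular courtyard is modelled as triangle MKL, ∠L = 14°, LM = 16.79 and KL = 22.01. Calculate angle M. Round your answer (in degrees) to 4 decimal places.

130.6148

By the law of cosines, MK² = KL² + LM² − 2·KL·LM·cos L = 49.203, so MK ≈ 7.0145.
Law of cosines again: cos M = (LM² + MK² − KL²)/(2·LM·MK) ≈ -0.65097, so ∠M ≈ 130.61°.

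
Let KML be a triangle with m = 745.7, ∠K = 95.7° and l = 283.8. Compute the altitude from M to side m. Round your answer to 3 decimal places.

h_M ≈ 282.397

By the law of cosines, k² = m² + l² − 2·m·l·cos K = 6.7865e+05, so k ≈ 823.8.
Area = ½·m·l·sin K ≈ 1.0529e+05.
The altitude from M has length 2·area/m ≈ 282.4.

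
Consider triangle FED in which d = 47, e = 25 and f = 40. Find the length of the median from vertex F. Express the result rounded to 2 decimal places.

Median from F: ½√(2·e² + 2·d² − f²) ≈ 31.89.

31.89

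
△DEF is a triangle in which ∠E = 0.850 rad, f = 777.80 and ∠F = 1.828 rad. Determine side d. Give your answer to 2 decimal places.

359.63

The third angle is ∠D = π − ∠E − ∠F = 0.464 rad.
Law of sines: d = f·sin D/sin F ≈ 359.63.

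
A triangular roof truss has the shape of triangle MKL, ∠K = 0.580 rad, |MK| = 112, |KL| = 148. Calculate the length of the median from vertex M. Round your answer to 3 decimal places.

By the law of cosines, |LM|² = |MK|² + |KL|² − 2·|MK|·|KL|·cos K = 6717.6, so |LM| ≈ 81.961.
Median from M: ½√(2·|LM|² + 2·|MK|² − |KL|²) ≈ 64.458.

64.458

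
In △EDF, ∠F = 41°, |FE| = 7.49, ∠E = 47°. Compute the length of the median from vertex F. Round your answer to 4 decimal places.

The third angle is ∠D = 180° − ∠F − ∠E = 92.00°.
Law of sines: |DF| = |FE|·sin E/sin D ≈ 5.4812.
Law of sines: |ED| = |FE|·sin F/sin D ≈ 4.9169.
Median from F: ½√(2·|DF|² + 2·|FE|² − |ED|²) ≈ 6.085.

m_F ≈ 6.0850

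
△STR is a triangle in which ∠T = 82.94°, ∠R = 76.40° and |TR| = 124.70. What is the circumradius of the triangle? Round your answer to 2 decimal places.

The third angle is ∠S = 180° − ∠T − ∠R = 20.66°.
Law of sines: |RS| = |TR|·sin T/sin S ≈ 350.76.
Law of sines: |ST| = |TR|·sin R/sin S ≈ 343.53.
Circumradius = |TR|/(2 sin S) ≈ 176.72.

176.72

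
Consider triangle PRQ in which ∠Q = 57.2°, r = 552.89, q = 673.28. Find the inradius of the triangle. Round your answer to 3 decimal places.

Law of sines: sin R = r·sin Q/q ≈ 0.69026.
Since q ≥ r, only the acute value applies: ∠R ≈ 43.65°.
Then ∠P = 180° − ∠Q − ∠R ≈ 79.15°.
Law of sines gives p = q·sin P/sin Q ≈ 786.66.
Area = ½·q·r·sin P ≈ 1.828e+05.
Semiperimeter s = (786.66+552.89+673.28)/2 = 1006.4.
Inradius = area/s = 1.828e+05/1006.4 ≈ 181.63.

181.632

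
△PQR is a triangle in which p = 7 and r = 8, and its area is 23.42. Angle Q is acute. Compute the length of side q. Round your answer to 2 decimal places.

7.18

From area = ½·r·p·sin Q, we get sin Q = 2·area/(r·p) ≈ 0.83643.
Taking the acute solution, ∠Q ≈ 56.76°.
Law of cosines then gives q ≈ 7.1844.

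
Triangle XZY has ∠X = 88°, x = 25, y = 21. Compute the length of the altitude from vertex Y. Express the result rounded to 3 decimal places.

Law of sines: sin Y = y·sin X/x ≈ 0.83949.
Since x ≥ y, only the acute value applies: ∠Y ≈ 57.09°.
Then ∠Z = 180° − ∠X − ∠Y ≈ 34.91°.
Law of sines gives z = x·sin Z/sin X ≈ 14.317.
Area = ½·x·y·sin Z ≈ 150.24.
The altitude from Y has length 2·area/y ≈ 14.309.

14.309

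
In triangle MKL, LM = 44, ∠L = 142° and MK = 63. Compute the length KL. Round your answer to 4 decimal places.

22.2062

Law of sines: sin K = LM·sin L/MK ≈ 0.42999.
Since MK ≥ LM, only the acute value applies: ∠K ≈ 25.47°.
Then ∠M = 180° − ∠L − ∠K ≈ 12.53°.
Law of sines gives KL = MK·sin M/sin L ≈ 22.206.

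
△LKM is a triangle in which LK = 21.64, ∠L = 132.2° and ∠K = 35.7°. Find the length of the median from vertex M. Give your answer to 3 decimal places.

67.984

The third angle is ∠M = 180° − ∠L − ∠K = 12.10°.
Law of sines: KM = LK·sin L/sin M ≈ 76.477.
Law of sines: ML = LK·sin K/sin M ≈ 60.242.
Median from M: ½√(2·KM² + 2·ML² − LK²) ≈ 67.984.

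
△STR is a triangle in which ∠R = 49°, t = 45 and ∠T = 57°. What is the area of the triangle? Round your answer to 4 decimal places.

The third angle is ∠S = 180° − ∠T − ∠R = 74.00°.
Law of sines: s = t·sin S/sin T ≈ 51.578.
Law of sines: r = t·sin R/sin T ≈ 40.495.
Area = ½·t·s·sin R ≈ 875.84.

area ≈ 875.8407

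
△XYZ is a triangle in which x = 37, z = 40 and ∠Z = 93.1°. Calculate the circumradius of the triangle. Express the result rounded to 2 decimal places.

20.03

Law of sines: sin X = x·sin Z/z ≈ 0.92365.
Since z ≥ x, only the acute value applies: ∠X ≈ 67.47°.
Then ∠Y = 180° − ∠Z − ∠X ≈ 19.43°.
Law of sines gives y = z·sin Y/sin Z ≈ 13.329.
Circumradius = z/(2 sin Z) ≈ 20.029.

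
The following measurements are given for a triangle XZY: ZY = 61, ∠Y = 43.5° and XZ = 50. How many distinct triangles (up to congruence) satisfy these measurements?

2

ZY·sin Y = 61·sin(43.5°) ≈ 41.99.
Since ZY sin Y < XZ < ZY (41.99 < 50 < 61), two triangles exist.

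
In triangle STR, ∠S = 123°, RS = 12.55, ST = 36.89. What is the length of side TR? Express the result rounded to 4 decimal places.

44.9742

By the law of cosines, TR² = RS² + ST² − 2·RS·ST·cos S = 2022.7, so TR ≈ 44.974.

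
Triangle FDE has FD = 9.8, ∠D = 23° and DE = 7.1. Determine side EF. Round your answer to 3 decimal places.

By the law of cosines, EF² = FD² + DE² − 2·FD·DE·cos D = 18.353, so EF ≈ 4.284.

4.284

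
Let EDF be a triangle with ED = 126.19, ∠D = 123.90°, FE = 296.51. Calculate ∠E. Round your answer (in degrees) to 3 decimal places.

35.414

Law of sines: sin F = ED·sin D/FE ≈ 0.35324.
Since FE ≥ ED, only the acute value applies: ∠F ≈ 20.69°.
Then ∠E = 180° − ∠D − ∠F ≈ 35.41°.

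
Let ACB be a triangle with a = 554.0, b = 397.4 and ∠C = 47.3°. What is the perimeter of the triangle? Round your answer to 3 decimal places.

By the law of cosines, c² = b² + a² − 2·b·a·cos C = 1.6624e+05, so c ≈ 407.72.
Semiperimeter s = (554+407.72+397.4)/2 = 679.56.
Perimeter = 554 + 407.72 + 397.4 = 1359.1.

perimeter ≈ 1359.121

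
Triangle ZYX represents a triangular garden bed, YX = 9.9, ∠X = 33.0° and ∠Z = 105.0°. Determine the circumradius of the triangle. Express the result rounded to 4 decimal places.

The third angle is ∠Y = 180° − ∠X − ∠Z = 42.00°.
Law of sines: XZ = YX·sin Y/sin Z ≈ 6.8581.
Law of sines: ZY = YX·sin X/sin Z ≈ 5.5821.
Circumradius = YX/(2 sin Z) ≈ 5.1246.

5.1246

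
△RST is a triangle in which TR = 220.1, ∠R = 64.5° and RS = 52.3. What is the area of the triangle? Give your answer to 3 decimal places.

area ≈ 5194.933

Area = ½·TR·RS·sin R ≈ 5194.9.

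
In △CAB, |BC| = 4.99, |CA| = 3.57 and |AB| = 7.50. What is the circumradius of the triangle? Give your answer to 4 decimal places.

4.3971

By the law of cosines, cos C = (|BC|² + |CA|² − |AB|²) / (2·|BC|·|CA|) ≈ -0.52219, so ∠C ≈ 121.48°.
Circumradius = |AB|/(2 sin C) ≈ 4.3971.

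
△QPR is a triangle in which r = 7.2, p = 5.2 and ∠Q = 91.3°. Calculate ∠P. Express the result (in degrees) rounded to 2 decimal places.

By the law of cosines, q² = p² + r² − 2·p·r·cos Q = 80.579, so q ≈ 8.9766.
Law of cosines again: cos P = (r² + q² − p²)/(2·r·q) ≈ 0.81523, so ∠P ≈ 35.39°.

∠P ≈ 35.39°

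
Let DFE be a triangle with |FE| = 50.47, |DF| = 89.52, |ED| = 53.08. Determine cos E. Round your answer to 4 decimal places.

-0.4944

By the law of cosines, cos E = (|FE|² + |ED|² − |DF|²) / (2·|FE|·|ED|) ≈ -0.49443, so ∠E ≈ 119.63°.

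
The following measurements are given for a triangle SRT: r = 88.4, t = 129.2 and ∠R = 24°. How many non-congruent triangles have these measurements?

t·sin R = 129.2·sin(24°) ≈ 52.55.
Since t sin R < r < t (52.55 < 88.4 < 129.2), two triangles exist.

2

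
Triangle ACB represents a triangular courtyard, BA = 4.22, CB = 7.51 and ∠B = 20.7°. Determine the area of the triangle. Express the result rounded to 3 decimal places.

5.601

Area = ½·CB·BA·sin B ≈ 5.6012.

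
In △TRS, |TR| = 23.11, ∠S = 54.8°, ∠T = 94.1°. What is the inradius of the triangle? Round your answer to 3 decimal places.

The third angle is ∠R = 180° − ∠S − ∠T = 31.10°.
Law of sines: |RS| = |TR|·sin T/sin S ≈ 28.209.
Law of sines: |ST| = |TR|·sin R/sin S ≈ 14.608.
Area = ½·|TR|·|RS|·sin R ≈ 168.37.
Semiperimeter s = (28.209+14.608+23.11)/2 = 32.964.
Inradius = area/s = 168.37/32.964 ≈ 5.1076.

r ≈ 5.108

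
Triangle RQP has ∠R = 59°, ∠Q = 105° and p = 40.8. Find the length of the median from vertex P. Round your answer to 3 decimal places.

The third angle is ∠P = 180° − ∠R − ∠Q = 16.00°.
Law of sines: r = p·sin R/sin P ≈ 126.88.
Law of sines: q = p·sin Q/sin P ≈ 142.98.
Median from P: ½√(2·r² + 2·q² − p²) ≈ 133.62.

133.619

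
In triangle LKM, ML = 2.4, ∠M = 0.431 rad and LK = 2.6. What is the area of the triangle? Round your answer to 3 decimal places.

2.296

Law of sines: sin K = ML·sin M/LK ≈ 0.38564.
Since LK ≥ ML, only the acute value applies: ∠K ≈ 0.396 rad.
Then ∠L = π − ∠M − ∠K ≈ 2.315 rad.
Law of sines gives KM = LK·sin L/sin M ≈ 4.5794.
Area = ½·LK·ML·sin L ≈ 2.2958.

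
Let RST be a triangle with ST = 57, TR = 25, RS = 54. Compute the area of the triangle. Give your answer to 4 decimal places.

area ≈ 671.0410

Semiperimeter s = (57 + 25 + 54)/2 = 68.
Heron's formula: area = √(68·11·43·14) ≈ 671.04.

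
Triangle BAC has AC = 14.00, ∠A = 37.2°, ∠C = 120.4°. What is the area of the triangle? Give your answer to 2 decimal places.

area ≈ 134.11

The third angle is ∠B = 180° − ∠A − ∠C = 22.40°.
Law of sines: CB = AC·sin A/sin B ≈ 22.212.
Law of sines: BA = AC·sin C/sin B ≈ 31.688.
Area = ½·AC·CB·sin C ≈ 134.11.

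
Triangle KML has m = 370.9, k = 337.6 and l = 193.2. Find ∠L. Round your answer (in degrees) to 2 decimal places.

∠L ≈ 31.20°

By the law of cosines, cos L = (k² + m² − l²) / (2·k·m) ≈ 0.85538, so ∠L ≈ 31.20°.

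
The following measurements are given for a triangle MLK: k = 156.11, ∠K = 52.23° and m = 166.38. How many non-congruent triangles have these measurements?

m·sin K = 166.38·sin(52.23°) ≈ 131.5.
Since m sin K < k < m (131.5 < 156.11 < 166.38), two triangles exist.

2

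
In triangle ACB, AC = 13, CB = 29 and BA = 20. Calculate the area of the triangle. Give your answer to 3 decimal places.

area ≈ 110.797

Semiperimeter s = (29 + 20 + 13)/2 = 31.
Heron's formula: area = √(31·2·11·18) ≈ 110.8.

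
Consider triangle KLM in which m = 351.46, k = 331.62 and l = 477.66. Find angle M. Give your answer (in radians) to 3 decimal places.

By the law of cosines, cos M = (k² + l² − m²) / (2·k·l) ≈ 0.67741, so ∠M ≈ 0.827 rad.

∠M ≈ 0.827 rad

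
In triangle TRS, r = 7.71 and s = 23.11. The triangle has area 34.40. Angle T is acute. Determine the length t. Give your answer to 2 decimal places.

From area = ½·r·s·sin T, we get sin T = 2·area/(r·s) ≈ 0.38613.
Taking the acute solution, ∠T ≈ 22.71°.
Law of cosines then gives t ≈ 16.273.

16.27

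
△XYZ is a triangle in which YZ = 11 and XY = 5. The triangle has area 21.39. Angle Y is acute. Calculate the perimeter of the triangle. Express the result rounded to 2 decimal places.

From area = ½·XY·YZ·sin Y, we get sin Y = 2·area/(XY·YZ) ≈ 0.77782.
Taking the acute solution, ∠Y ≈ 51.06°.
Law of cosines then gives ZX ≈ 8.7673.
Perimeter = 11 + 8.7673 + 5 = 24.767.

perimeter ≈ 24.77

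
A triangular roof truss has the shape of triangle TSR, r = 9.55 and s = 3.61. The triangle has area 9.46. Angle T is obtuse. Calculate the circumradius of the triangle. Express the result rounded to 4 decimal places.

11.5917

From area = ½·s·r·sin T, we get sin T = 2·area/(s·r) ≈ 0.54880.
Taking the obtuse solution, ∠T ≈ 146.72°.
Law of cosines then gives t ≈ 12.723.
Circumradius = t/(2 sin T) ≈ 11.592.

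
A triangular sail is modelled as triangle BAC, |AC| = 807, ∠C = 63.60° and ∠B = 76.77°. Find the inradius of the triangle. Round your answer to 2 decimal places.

183.90

The third angle is ∠A = 180° − ∠C − ∠B = 39.63°.
Law of sines: |CB| = |AC|·sin A/sin B ≈ 528.76.
Law of sines: |BA| = |AC|·sin C/sin B ≈ 742.55.
Area = ½·|AC|·|CB|·sin C ≈ 1.911e+05.
Semiperimeter s = (807+528.76+742.55)/2 = 1039.2.
Inradius = area/s = 1.911e+05/1039.2 ≈ 183.9.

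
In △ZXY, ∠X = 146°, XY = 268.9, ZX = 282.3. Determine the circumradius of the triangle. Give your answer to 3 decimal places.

By the law of cosines, YZ² = ZX² + XY² − 2·ZX·XY·cos X = 2.7787e+05, so YZ ≈ 527.13.
Area = ½·ZX·XY·sin X ≈ 21224.
Circumradius = YZ/(2 sin X) ≈ 471.33.

R ≈ 471.331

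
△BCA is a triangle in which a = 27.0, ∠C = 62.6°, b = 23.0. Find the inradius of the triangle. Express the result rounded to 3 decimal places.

By the law of cosines, c² = a² + b² − 2·a·b·cos C = 686.43, so c ≈ 26.2.
Area = ½·a·b·sin C ≈ 275.67.
Semiperimeter s = (23+26.2+27)/2 = 38.1.
Inradius = area/s = 275.67/38.1 ≈ 7.2354.

7.235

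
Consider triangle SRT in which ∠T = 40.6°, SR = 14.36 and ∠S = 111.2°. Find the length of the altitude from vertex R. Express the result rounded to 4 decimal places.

13.3882

The third angle is ∠R = 180° − ∠T − ∠S = 28.20°.
Law of sines: RT = SR·sin S/sin T ≈ 20.573.
Law of sines: TS = SR·sin R/sin T ≈ 10.427.
Area = ½·SR·RT·sin R ≈ 69.801.
The altitude from R has length 2·area/TS ≈ 13.388.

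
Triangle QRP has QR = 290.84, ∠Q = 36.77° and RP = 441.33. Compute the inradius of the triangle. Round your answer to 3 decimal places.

r ≈ 81.101

Law of sines: sin P = QR·sin Q/RP ≈ 0.39448.
Since RP ≥ QR, only the acute value applies: ∠P ≈ 23.23°.
Then ∠R = 180° − ∠Q − ∠P ≈ 120.00°.
Law of sines gives PQ = RP·sin R/sin Q ≈ 638.52.
Area = ½·RP·QR·sin R ≈ 55582.
Semiperimeter s = (441.33+638.52+290.84)/2 = 685.34.
Inradius = area/s = 55582/685.34 ≈ 81.101.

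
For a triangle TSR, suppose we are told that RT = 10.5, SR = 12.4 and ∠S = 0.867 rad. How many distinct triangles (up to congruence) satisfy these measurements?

SR·sin S = 12.4·sin(0.867 rad) ≈ 9.454.
Since SR sin S < RT < SR (9.454 < 10.5 < 12.4), two triangles exist.

2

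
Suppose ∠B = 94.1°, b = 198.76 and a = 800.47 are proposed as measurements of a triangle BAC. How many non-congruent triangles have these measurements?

a·sin B = 800.47·sin(94.1°) ≈ 798.4.
Since ∠B is not acute, a triangle exists only if b > a; here b ≤ a, so there is no triangle.

0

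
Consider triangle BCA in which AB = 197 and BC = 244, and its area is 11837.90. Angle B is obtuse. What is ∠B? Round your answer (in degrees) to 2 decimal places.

From area = ½·AB·BC·sin B, we get sin B = 2·area/(AB·BC) ≈ 0.49255.
Taking the obtuse solution, ∠B ≈ 150.49°.

150.49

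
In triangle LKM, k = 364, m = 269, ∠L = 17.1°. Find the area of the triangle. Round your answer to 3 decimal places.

Area = ½·k·m·sin L ≈ 14396.

area ≈ 14395.626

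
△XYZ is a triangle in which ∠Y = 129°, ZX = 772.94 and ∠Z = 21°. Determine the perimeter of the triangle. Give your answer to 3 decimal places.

1626.662

The third angle is ∠X = 180° − ∠Y − ∠Z = 30.00°.
Law of sines: YZ = ZX·sin X/sin Y ≈ 497.29.
Law of sines: XY = ZX·sin Z/sin Y ≈ 356.43.
Semiperimeter s = (497.29+772.94+356.43)/2 = 813.33.
Perimeter = 497.29 + 772.94 + 356.43 = 1626.7.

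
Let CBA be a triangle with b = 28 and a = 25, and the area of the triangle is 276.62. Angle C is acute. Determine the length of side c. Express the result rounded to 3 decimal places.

From area = ½·b·a·sin C, we get sin C = 2·area/(b·a) ≈ 0.79034.
Taking the acute solution, ∠C ≈ 52.22°.
Law of cosines then gives c ≈ 23.479.

23.479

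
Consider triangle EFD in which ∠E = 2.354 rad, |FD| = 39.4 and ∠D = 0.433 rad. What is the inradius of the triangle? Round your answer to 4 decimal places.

3.8904

The third angle is ∠F = π − ∠D − ∠E = 0.355 rad.
Law of sines: |DE| = |FD|·sin F/sin E ≈ 19.304.
Law of sines: |EF| = |FD|·sin D/sin E ≈ 23.329.
Area = ½·|FD|·|DE|·sin D ≈ 159.57.
Semiperimeter s = (39.4+19.304+23.329)/2 = 41.016.
Inradius = area/s = 159.57/41.016 ≈ 3.8904.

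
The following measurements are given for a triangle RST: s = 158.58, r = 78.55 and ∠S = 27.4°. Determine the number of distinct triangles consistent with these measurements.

r·sin S = 78.55·sin(27.4°) ≈ 36.15.
Since s ≥ r, exactly one triangle exists.

1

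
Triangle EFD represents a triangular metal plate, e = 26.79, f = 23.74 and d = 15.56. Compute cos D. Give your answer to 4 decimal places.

By the law of cosines, cos D = (e² + f² − d²) / (2·e·f) ≈ 0.81697, so ∠D ≈ 35.22°.

cos D ≈ 0.8170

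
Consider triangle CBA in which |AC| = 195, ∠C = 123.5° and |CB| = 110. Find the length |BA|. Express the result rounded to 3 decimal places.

271.667

By the law of cosines, |BA|² = |AC|² + |CB|² − 2·|AC|·|CB|·cos C = 73803, so |BA| ≈ 271.67.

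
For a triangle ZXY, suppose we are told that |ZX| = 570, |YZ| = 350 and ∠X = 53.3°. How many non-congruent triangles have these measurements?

0

|ZX|·sin X = 570·sin(53.3°) ≈ 457.
Since |YZ| = 350 < 457 = |ZX| sin X, no triangle exists.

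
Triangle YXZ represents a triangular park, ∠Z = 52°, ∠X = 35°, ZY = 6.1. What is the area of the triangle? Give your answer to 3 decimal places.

The third angle is ∠Y = 180° − ∠X − ∠Z = 93.00°.
Law of sines: XZ = ZY·sin Y/sin X ≈ 10.62.
Law of sines: YX = ZY·sin Z/sin X ≈ 8.3805.
Area = ½·ZY·XZ·sin Z ≈ 25.526.

area ≈ 25.526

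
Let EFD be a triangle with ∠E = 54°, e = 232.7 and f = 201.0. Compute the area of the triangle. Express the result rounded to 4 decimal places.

Law of sines: sin F = f·sin E/e ≈ 0.69881.
Since e ≥ f, only the acute value applies: ∠F ≈ 44.33°.
Then ∠D = 180° − ∠E − ∠F ≈ 81.67°.
Law of sines gives d = e·sin D/sin E ≈ 284.6.
Area = ½·e·f·sin D ≈ 23140.

area ≈ 23139.5442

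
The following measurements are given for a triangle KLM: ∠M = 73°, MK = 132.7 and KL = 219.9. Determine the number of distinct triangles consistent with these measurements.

1

MK·sin M = 132.7·sin(73°) ≈ 126.9.
Since KL ≥ MK, exactly one triangle exists.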